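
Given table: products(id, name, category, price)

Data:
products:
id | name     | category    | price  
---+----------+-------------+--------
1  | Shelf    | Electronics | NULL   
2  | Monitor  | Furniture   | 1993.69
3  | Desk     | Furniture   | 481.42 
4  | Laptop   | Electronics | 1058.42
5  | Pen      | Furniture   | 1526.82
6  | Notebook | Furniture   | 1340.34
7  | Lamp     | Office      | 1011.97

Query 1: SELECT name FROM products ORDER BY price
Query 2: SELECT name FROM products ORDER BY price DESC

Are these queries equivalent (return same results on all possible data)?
No, not equivalent

Query 1 returns: [('Shelf',), ('Desk',), ('Lamp',), ('Laptop',), ('Notebook',), ('Pen',), ('Monitor',)]
Query 2 returns: [('Monitor',), ('Pen',), ('Notebook',), ('Laptop',), ('Lamp',), ('Desk',), ('Shelf',)]

Reason: ASC vs DESC gives opposite ordering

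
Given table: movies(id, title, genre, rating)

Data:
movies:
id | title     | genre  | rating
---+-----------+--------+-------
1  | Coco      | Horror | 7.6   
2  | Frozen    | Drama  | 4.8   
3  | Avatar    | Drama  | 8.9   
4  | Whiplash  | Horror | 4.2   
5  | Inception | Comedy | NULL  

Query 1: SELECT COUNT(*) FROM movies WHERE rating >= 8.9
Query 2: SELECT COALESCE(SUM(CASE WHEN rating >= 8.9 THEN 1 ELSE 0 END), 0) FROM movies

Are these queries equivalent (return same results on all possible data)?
Yes, equivalent

Both queries return: [(1,)]

Reason: COUNT with WHERE vs conditional SUM (COALESCE handles empty-table NULL)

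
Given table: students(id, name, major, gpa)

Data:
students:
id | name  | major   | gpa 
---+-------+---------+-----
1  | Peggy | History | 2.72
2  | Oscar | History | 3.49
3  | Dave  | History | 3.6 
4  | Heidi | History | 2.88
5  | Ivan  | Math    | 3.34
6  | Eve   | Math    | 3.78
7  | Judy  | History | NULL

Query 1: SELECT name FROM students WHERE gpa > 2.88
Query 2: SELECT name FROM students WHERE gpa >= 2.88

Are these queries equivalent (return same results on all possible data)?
No, not equivalent

Query 1 returns: [('Oscar',), ('Dave',), ('Ivan',), ('Eve',)]
Query 2 returns: [('Oscar',), ('Dave',), ('Heidi',), ('Ivan',), ('Eve',)]

Reason: > vs >= gives different results when gpa = 2.88 exists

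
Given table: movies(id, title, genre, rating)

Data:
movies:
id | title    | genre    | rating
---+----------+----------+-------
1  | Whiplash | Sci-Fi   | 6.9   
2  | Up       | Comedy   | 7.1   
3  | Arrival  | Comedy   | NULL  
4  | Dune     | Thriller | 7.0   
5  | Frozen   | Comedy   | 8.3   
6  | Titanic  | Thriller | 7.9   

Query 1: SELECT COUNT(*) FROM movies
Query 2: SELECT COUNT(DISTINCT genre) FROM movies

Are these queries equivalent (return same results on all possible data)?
No, not equivalent

Query 1 returns: [(6,)]
Query 2 returns: [(3,)]

Reason: COUNT(*) counts rows, COUNT(DISTINCT genre) counts unique genres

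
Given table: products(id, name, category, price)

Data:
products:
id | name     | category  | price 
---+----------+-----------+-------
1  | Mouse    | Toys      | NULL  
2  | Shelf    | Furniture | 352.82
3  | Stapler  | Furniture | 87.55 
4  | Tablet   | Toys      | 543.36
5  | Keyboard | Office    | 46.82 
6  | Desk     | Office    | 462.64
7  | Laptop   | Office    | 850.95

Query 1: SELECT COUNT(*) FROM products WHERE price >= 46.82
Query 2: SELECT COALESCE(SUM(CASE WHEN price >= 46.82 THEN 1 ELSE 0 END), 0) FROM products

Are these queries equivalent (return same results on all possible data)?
Yes, equivalent

Both queries return: [(6,)]

Reason: COUNT with WHERE vs conditional SUM (COALESCE handles empty-table NULL)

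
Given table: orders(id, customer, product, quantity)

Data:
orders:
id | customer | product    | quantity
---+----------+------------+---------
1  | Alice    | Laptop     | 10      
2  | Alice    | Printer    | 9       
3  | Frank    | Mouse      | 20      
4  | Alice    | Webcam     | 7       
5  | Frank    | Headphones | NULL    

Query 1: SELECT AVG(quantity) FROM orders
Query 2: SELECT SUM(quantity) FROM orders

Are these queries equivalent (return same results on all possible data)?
No, not equivalent

Query 1 returns: [(11.5,)]
Query 2 returns: [(46,)]

Reason: AVG vs SUM give different aggregate values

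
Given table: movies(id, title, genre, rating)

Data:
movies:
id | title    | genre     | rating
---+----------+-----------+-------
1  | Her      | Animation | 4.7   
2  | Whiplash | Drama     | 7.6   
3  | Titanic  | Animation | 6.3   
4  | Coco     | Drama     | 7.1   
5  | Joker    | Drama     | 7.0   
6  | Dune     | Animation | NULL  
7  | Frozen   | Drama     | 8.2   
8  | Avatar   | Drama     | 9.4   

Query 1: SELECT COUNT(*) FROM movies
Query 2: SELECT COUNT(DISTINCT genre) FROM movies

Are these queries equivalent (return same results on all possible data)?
No, not equivalent

Query 1 returns: [(8,)]
Query 2 returns: [(2,)]

Reason: COUNT(*) counts rows, COUNT(DISTINCT genre) counts unique genres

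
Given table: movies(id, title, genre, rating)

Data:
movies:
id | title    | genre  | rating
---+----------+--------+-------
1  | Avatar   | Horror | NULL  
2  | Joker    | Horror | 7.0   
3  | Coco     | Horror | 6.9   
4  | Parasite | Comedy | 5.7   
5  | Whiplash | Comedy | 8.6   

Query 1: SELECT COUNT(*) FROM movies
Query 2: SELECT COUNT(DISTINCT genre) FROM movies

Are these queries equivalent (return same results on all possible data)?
No, not equivalent

Query 1 returns: [(5,)]
Query 2 returns: [(2,)]

Reason: COUNT(*) counts rows, COUNT(DISTINCT genre) counts unique genres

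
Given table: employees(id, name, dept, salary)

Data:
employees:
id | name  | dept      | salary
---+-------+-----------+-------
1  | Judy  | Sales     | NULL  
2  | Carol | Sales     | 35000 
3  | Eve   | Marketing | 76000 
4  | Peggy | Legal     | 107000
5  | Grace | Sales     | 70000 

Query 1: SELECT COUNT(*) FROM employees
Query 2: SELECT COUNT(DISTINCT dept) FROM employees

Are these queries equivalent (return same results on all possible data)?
No, not equivalent

Query 1 returns: [(5,)]
Query 2 returns: [(3,)]

Reason: COUNT(*) counts rows, COUNT(DISTINCT dept) counts unique depts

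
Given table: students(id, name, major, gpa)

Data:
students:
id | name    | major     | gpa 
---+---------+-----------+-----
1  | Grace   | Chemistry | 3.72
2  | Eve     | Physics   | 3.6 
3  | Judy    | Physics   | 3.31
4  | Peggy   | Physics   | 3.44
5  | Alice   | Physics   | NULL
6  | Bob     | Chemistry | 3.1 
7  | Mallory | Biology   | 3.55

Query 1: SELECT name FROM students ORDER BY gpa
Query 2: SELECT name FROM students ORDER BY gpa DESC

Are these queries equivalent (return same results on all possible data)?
No, not equivalent

Query 1 returns: [('Alice',), ('Bob',), ('Judy',), ('Peggy',), ('Mallory',), ('Eve',), ('Grace',)]
Query 2 returns: [('Grace',), ('Eve',), ('Mallory',), ('Peggy',), ('Judy',), ('Bob',), ('Alice',)]

Reason: ASC vs DESC gives opposite ordering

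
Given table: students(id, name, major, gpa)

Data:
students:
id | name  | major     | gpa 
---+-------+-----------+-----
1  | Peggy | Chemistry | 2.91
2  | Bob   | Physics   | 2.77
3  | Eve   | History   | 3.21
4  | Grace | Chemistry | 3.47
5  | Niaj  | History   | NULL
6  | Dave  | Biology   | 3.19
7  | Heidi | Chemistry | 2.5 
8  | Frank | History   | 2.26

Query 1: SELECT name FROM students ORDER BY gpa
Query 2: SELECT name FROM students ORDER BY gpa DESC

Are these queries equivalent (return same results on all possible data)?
No, not equivalent

Query 1 returns: [('Niaj',), ('Frank',), ('Heidi',), ('Bob',), ('Peggy',), ('Dave',), ('Eve',), ('Grace',)]
Query 2 returns: [('Grace',), ('Eve',), ('Dave',), ('Peggy',), ('Bob',), ('Heidi',), ('Frank',), ('Niaj',)]

Reason: ASC vs DESC gives opposite ordering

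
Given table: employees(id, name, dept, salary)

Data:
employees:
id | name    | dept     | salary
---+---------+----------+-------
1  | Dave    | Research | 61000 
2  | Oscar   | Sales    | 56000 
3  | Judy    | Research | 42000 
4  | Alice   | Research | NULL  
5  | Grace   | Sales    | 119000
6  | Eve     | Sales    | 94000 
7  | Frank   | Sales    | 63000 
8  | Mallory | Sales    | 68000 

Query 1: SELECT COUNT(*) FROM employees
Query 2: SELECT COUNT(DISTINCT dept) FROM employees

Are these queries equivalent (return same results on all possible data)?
No, not equivalent

Query 1 returns: [(8,)]
Query 2 returns: [(2,)]

Reason: COUNT(*) counts rows, COUNT(DISTINCT dept) counts unique depts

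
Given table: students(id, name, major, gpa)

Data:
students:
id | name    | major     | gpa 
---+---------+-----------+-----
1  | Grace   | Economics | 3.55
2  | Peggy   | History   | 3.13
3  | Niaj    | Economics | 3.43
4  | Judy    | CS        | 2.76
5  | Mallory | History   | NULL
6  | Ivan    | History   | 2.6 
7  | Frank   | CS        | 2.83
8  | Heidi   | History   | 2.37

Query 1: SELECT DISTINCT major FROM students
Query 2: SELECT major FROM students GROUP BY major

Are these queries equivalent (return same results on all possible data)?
Yes, equivalent

Both queries return: [('CS',), ('Economics',), ('History',)]

Reason: Both get unique majors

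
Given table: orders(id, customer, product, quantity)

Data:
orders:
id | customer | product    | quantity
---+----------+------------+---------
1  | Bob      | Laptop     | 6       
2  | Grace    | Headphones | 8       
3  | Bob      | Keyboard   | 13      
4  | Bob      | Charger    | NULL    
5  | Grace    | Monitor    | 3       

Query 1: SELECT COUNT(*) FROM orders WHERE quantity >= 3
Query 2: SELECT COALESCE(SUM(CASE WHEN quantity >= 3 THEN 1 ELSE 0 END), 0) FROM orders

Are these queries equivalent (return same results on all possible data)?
Yes, equivalent

Both queries return: [(4,)]

Reason: COUNT with WHERE vs conditional SUM (COALESCE handles empty-table NULL)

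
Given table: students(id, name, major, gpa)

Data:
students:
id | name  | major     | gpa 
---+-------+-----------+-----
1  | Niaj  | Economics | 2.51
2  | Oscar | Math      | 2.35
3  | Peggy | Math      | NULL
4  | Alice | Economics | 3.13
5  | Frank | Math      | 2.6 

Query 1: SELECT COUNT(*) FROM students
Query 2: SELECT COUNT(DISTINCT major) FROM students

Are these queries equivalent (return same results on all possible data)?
No, not equivalent

Query 1 returns: [(5,)]
Query 2 returns: [(2,)]

Reason: COUNT(*) counts rows, COUNT(DISTINCT major) counts unique majors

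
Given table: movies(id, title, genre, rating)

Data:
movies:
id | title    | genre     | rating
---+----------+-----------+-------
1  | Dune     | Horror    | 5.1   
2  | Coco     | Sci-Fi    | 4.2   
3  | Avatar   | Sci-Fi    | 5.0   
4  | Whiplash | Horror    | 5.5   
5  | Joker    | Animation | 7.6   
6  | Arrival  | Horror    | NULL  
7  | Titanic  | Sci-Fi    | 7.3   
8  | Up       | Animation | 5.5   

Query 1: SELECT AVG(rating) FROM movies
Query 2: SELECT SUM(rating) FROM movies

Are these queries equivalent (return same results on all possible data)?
No, not equivalent

Query 1 returns: [(5.742857142857143,)]
Query 2 returns: [(40.2,)]

Reason: AVG vs SUM give different aggregate values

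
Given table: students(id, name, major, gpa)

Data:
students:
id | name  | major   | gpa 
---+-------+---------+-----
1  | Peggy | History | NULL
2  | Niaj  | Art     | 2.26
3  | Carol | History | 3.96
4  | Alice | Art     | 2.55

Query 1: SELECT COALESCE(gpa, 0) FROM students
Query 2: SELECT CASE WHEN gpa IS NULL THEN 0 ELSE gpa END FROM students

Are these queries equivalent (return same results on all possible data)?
Yes, equivalent

Both queries return: [(0,), (2.26,), (2.55,), (3.96,)]

Reason: COALESCE vs CASE for NULL handling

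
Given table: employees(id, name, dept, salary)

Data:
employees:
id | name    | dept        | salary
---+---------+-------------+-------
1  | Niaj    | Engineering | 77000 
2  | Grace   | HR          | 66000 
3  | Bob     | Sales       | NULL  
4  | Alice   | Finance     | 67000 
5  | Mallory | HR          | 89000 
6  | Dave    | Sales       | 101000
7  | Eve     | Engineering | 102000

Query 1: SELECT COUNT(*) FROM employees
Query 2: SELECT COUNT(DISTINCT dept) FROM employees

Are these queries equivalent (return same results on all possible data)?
No, not equivalent

Query 1 returns: [(7,)]
Query 2 returns: [(4,)]

Reason: COUNT(*) counts rows, COUNT(DISTINCT dept) counts unique depts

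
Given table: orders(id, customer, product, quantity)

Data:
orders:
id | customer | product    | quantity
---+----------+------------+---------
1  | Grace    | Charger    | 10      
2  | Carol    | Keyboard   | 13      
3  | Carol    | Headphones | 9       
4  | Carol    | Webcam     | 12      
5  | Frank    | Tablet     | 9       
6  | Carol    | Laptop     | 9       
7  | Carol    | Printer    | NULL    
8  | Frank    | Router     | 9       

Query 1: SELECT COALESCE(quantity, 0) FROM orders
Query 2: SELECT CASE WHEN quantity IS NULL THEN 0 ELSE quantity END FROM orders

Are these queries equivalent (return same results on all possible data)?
Yes, equivalent

Both queries return: [(0,), (9,), (9,), (9,), (9,), (10,), (12,), (13,)]

Reason: COALESCE vs CASE for NULL handling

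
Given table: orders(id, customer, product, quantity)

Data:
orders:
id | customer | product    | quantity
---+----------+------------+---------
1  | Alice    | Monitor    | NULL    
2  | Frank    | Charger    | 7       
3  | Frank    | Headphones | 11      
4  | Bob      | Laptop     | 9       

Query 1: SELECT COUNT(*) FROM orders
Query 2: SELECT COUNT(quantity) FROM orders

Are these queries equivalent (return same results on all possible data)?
No, not equivalent

Query 1 returns: [(4,)]
Query 2 returns: [(3,)]

Reason: COUNT(*) includes NULLs, COUNT(column) excludes them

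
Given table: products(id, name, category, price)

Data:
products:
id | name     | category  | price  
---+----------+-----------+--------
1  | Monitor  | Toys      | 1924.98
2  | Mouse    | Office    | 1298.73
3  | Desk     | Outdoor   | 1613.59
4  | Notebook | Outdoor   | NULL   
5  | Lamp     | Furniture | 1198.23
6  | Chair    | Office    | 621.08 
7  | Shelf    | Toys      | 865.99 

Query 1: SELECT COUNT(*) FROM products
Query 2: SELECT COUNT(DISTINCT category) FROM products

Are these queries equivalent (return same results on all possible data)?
No, not equivalent

Query 1 returns: [(7,)]
Query 2 returns: [(4,)]

Reason: COUNT(*) counts rows, COUNT(DISTINCT category) counts unique categorys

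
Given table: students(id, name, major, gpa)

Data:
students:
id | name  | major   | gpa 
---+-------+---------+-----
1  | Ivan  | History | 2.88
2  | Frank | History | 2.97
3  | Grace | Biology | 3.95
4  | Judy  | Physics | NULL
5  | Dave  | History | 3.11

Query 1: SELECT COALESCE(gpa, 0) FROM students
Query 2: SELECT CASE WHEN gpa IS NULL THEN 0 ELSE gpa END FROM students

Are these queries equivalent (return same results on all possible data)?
Yes, equivalent

Both queries return: [(0,), (2.88,), (2.97,), (3.11,), (3.95,)]

Reason: COALESCE vs CASE for NULL handling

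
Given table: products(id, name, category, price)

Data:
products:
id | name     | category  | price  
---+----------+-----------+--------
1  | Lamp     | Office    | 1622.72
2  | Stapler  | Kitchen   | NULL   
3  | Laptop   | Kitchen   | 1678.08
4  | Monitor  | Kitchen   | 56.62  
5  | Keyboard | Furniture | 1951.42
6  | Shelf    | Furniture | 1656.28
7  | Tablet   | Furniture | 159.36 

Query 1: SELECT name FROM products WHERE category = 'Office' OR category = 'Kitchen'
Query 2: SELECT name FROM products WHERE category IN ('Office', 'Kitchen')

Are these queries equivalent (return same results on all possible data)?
Yes, equivalent

Both queries return: [('Lamp',), ('Laptop',), ('Monitor',), ('Stapler',)]

Reason: OR vs IN are equivalent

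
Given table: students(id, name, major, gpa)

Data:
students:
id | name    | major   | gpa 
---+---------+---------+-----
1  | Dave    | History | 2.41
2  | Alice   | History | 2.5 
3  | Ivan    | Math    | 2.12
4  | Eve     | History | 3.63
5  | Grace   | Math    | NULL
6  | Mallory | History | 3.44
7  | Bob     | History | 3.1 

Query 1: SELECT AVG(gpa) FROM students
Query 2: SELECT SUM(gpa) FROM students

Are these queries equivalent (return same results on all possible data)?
No, not equivalent

Query 1 returns: [(2.8666666666666667,)]
Query 2 returns: [(17.2,)]

Reason: AVG vs SUM give different aggregate values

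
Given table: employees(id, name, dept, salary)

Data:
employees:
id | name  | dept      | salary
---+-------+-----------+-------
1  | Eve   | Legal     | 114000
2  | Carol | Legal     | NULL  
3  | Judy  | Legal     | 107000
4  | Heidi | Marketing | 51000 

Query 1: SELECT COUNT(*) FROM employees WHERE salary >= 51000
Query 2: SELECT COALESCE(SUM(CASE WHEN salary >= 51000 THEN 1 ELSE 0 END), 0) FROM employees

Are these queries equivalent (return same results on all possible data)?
Yes, equivalent

Both queries return: [(3,)]

Reason: COUNT with WHERE vs conditional SUM (COALESCE handles empty-table NULL)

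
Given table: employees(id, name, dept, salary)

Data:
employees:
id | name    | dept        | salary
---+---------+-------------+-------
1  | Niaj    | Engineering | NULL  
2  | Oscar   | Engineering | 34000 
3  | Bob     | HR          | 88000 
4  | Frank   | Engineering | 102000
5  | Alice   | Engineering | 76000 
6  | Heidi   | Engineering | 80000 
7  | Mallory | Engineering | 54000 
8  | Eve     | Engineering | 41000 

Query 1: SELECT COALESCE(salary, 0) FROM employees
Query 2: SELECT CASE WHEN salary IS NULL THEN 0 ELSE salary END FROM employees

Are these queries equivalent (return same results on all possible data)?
Yes, equivalent

Both queries return: [(0,), (34000,), (41000,), (54000,), (76000,), (80000,), (88000,), (102000,)]

Reason: COALESCE vs CASE for NULL handling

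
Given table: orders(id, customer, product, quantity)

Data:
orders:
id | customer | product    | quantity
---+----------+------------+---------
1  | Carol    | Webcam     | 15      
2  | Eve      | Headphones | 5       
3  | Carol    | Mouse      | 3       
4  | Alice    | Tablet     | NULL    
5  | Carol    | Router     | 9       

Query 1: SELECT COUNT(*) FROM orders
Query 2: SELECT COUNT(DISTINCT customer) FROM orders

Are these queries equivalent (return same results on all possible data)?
No, not equivalent

Query 1 returns: [(5,)]
Query 2 returns: [(3,)]

Reason: COUNT(*) counts rows, COUNT(DISTINCT customer) counts unique customers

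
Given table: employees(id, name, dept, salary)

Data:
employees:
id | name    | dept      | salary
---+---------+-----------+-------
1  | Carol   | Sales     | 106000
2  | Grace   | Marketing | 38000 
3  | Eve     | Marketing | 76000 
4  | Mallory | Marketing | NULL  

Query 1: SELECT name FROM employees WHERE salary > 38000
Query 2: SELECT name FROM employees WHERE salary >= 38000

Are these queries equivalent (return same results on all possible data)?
No, not equivalent

Query 1 returns: [('Carol',), ('Eve',)]
Query 2 returns: [('Carol',), ('Grace',), ('Eve',)]

Reason: > vs >= gives different results when salary = 38000 exists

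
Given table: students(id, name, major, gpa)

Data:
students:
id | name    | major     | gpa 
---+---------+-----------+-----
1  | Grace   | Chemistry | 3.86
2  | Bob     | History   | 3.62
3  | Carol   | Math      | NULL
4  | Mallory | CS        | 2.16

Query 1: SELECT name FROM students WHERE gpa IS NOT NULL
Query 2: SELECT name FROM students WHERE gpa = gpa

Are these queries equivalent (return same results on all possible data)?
Yes, equivalent

Both queries return: [('Bob',), ('Grace',), ('Mallory',)]

Reason: IS NOT NULL vs self-equality (both exclude NULLs)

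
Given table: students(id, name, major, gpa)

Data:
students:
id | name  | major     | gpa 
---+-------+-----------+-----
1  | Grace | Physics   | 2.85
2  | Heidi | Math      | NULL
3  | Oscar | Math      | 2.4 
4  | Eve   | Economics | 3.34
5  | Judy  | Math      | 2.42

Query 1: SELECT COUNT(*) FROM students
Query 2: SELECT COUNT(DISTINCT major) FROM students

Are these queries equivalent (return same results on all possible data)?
No, not equivalent

Query 1 returns: [(5,)]
Query 2 returns: [(3,)]

Reason: COUNT(*) counts rows, COUNT(DISTINCT major) counts unique majors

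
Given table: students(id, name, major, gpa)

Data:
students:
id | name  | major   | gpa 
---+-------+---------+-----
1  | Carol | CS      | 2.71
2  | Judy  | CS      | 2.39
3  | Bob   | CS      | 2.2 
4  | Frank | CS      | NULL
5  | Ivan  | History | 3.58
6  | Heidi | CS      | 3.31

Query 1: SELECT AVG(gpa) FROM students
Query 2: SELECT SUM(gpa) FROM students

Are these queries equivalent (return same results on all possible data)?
No, not equivalent

Query 1 returns: [(2.838,)]
Query 2 returns: [(14.190000000000001,)]

Reason: AVG vs SUM give different aggregate values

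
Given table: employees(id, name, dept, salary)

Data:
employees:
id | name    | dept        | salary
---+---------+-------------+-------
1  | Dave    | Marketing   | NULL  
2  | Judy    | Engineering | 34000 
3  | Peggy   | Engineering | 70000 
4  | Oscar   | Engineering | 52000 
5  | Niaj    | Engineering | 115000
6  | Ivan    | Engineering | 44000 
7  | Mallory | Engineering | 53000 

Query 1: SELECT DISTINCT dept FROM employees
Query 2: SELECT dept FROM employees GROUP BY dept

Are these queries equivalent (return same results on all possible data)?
Yes, equivalent

Both queries return: [('Engineering',), ('Marketing',)]

Reason: Both get unique depts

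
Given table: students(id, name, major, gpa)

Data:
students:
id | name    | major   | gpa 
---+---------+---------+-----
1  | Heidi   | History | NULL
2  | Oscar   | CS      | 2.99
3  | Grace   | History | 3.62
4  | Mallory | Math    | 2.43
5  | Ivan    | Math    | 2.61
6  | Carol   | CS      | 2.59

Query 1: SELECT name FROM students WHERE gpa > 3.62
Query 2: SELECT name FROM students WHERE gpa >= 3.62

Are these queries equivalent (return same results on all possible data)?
No, not equivalent

Query 1 returns: []
Query 2 returns: [('Grace',)]

Reason: > vs >= gives different results when gpa = 3.62 exists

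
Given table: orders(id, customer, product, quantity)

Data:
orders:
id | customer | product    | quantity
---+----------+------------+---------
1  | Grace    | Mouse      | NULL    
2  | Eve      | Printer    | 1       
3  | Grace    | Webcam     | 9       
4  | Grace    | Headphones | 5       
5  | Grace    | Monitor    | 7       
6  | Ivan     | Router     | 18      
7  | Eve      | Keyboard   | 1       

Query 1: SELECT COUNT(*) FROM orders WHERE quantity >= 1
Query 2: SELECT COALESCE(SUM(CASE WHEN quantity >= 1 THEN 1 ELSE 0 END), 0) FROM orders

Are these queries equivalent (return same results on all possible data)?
Yes, equivalent

Both queries return: [(6,)]

Reason: COUNT with WHERE vs conditional SUM (COALESCE handles empty-table NULL)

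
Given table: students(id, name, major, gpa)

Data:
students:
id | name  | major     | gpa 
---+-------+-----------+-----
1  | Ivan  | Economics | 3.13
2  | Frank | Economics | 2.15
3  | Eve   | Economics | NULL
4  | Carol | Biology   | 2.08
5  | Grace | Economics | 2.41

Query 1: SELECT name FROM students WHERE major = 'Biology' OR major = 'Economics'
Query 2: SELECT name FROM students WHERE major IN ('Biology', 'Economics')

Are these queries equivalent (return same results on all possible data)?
Yes, equivalent

Both queries return: [('Carol',), ('Eve',), ('Frank',), ('Grace',), ('Ivan',)]

Reason: OR vs IN are equivalent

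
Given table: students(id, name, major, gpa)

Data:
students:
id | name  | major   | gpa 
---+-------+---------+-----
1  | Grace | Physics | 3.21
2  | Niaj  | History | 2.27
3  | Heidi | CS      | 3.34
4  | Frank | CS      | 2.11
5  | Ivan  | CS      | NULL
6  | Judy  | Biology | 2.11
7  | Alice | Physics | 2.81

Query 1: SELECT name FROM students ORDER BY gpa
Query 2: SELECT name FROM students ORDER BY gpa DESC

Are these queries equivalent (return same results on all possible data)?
No, not equivalent

Query 1 returns: [('Ivan',), ('Frank',), ('Judy',), ('Niaj',), ('Alice',), ('Grace',), ('Heidi',)]
Query 2 returns: [('Heidi',), ('Grace',), ('Alice',), ('Niaj',), ('Frank',), ('Judy',), ('Ivan',)]

Reason: ASC vs DESC gives opposite ordering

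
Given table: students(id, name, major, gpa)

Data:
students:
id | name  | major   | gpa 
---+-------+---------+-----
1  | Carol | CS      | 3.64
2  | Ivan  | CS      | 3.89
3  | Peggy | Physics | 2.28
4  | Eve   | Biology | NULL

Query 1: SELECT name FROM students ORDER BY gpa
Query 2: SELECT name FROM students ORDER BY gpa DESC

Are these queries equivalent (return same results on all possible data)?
No, not equivalent

Query 1 returns: [('Eve',), ('Peggy',), ('Carol',), ('Ivan',)]
Query 2 returns: [('Ivan',), ('Carol',), ('Peggy',), ('Eve',)]

Reason: ASC vs DESC gives opposite ordering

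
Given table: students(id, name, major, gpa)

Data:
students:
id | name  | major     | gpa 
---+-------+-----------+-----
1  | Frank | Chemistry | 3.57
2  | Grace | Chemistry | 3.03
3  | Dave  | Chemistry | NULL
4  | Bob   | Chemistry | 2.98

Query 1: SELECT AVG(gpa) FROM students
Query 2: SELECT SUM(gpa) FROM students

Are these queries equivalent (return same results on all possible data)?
No, not equivalent

Query 1 returns: [(3.1933333333333334,)]
Query 2 returns: [(9.58,)]

Reason: AVG vs SUM give different aggregate values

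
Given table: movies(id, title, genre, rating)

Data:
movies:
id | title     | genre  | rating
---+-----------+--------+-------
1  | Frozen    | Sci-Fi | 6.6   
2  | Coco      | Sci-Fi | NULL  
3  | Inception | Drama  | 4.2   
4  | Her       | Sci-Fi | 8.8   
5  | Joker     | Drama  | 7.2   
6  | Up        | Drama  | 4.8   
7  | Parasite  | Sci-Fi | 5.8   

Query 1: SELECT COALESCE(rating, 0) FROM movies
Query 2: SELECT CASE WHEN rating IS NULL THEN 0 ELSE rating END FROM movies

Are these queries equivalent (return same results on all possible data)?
Yes, equivalent

Both queries return: [(0,), (4.2,), (4.8,), (5.8,), (6.6,), (7.2,), (8.8,)]

Reason: COALESCE vs CASE for NULL handling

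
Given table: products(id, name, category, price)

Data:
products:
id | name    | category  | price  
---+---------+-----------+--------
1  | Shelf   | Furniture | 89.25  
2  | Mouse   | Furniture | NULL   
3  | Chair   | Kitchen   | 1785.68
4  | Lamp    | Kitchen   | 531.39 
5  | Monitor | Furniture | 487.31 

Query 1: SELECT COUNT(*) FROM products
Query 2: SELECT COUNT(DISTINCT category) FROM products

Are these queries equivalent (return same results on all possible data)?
No, not equivalent

Query 1 returns: [(5,)]
Query 2 returns: [(2,)]

Reason: COUNT(*) counts rows, COUNT(DISTINCT category) counts unique categorys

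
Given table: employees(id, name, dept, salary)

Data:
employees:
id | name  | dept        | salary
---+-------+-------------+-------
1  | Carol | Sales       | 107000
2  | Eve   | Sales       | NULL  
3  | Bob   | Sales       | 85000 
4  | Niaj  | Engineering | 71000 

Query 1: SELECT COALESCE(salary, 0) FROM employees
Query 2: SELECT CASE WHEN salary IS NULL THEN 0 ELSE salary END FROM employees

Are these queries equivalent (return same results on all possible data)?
Yes, equivalent

Both queries return: [(0,), (71000,), (85000,), (107000,)]

Reason: COALESCE vs CASE for NULL handling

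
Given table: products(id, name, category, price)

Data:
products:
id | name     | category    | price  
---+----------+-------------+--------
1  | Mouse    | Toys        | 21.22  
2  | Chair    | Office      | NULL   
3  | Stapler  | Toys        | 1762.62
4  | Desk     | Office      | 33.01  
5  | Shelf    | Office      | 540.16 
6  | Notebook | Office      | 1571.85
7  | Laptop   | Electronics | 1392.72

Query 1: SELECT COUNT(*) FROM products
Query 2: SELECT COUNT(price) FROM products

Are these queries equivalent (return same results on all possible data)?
No, not equivalent

Query 1 returns: [(7,)]
Query 2 returns: [(6,)]

Reason: COUNT(*) includes NULLs, COUNT(column) excludes them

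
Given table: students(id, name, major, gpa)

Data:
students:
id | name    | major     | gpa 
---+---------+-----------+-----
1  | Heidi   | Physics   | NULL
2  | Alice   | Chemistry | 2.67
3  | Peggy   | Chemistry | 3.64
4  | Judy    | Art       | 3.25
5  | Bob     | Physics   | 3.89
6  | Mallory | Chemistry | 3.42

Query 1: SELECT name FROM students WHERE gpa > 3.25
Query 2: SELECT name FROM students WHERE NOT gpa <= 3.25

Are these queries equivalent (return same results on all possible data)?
Yes, equivalent

Both queries return: [('Bob',), ('Mallory',), ('Peggy',)]

Reason: Both filter gpa > 3.25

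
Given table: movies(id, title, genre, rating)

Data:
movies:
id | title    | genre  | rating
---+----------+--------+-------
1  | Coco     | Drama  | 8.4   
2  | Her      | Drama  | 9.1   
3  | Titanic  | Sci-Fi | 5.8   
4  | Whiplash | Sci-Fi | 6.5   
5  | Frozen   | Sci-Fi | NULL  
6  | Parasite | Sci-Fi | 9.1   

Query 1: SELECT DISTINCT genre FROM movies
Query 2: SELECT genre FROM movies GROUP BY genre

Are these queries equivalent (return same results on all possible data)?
Yes, equivalent

Both queries return: [('Drama',), ('Sci-Fi',)]

Reason: Both get unique genres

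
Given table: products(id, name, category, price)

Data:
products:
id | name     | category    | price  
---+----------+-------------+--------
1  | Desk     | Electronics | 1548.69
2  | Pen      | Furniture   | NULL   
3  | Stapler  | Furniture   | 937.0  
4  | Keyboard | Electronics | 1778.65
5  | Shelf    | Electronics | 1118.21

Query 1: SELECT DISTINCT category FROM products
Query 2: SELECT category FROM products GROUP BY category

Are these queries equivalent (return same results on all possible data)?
Yes, equivalent

Both queries return: [('Electronics',), ('Furniture',)]

Reason: Both get unique categorys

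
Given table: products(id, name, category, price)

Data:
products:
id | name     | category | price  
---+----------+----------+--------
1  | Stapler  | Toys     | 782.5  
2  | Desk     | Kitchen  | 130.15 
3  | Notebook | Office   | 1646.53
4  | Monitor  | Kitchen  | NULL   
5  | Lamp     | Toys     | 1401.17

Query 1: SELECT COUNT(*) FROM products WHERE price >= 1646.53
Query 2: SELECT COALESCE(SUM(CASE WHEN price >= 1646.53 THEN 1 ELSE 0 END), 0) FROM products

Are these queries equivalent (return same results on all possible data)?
Yes, equivalent

Both queries return: [(1,)]

Reason: COUNT with WHERE vs conditional SUM (COALESCE handles empty-table NULL)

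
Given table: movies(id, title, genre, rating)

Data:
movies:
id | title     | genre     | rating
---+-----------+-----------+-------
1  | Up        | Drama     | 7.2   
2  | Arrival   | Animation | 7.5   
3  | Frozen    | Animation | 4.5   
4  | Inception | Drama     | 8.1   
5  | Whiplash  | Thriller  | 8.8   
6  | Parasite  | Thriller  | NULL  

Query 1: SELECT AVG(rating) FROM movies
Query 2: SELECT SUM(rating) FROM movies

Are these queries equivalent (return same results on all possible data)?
No, not equivalent

Query 1 returns: [(7.220000000000001,)]
Query 2 returns: [(36.1,)]

Reason: AVG vs SUM give different aggregate values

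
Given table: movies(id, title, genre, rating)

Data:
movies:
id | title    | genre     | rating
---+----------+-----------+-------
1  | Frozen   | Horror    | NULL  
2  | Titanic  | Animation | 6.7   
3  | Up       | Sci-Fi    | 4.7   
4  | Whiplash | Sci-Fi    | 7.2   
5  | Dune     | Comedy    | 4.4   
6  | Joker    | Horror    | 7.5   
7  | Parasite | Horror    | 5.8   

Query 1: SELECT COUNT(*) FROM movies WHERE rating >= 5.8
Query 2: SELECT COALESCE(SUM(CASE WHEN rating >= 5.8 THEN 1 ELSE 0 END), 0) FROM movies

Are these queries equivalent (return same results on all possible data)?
Yes, equivalent

Both queries return: [(4,)]

Reason: COUNT with WHERE vs conditional SUM (COALESCE handles empty-table NULL)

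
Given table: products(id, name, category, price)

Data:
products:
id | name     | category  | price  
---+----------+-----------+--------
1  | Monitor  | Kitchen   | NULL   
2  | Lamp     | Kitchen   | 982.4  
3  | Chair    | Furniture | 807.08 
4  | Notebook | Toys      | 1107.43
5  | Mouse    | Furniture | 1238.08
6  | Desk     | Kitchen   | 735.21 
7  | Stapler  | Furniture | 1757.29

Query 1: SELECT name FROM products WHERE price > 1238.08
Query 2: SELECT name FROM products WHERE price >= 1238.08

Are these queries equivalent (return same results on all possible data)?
No, not equivalent

Query 1 returns: [('Stapler',)]
Query 2 returns: [('Mouse',), ('Stapler',)]

Reason: > vs >= gives different results when price = 1238.08 exists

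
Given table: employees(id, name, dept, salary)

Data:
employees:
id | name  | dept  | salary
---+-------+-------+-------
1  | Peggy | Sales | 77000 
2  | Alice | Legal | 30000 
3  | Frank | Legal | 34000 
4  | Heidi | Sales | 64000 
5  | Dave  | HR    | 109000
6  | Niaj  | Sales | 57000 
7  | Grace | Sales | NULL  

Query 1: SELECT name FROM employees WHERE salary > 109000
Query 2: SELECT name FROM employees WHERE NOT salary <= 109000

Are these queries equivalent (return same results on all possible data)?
Yes, equivalent

Both queries return: []

Reason: Both filter salary > 109000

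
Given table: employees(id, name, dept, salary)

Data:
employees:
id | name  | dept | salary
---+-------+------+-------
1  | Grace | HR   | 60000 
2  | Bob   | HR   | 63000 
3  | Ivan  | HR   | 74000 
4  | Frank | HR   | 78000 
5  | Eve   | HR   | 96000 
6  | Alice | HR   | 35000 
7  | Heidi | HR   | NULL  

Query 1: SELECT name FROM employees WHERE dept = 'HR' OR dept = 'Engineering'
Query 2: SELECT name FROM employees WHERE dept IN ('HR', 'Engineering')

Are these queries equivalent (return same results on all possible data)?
Yes, equivalent

Both queries return: [('Alice',), ('Bob',), ('Eve',), ('Frank',), ('Grace',), ('Heidi',), ('Ivan',)]

Reason: OR vs IN are equivalent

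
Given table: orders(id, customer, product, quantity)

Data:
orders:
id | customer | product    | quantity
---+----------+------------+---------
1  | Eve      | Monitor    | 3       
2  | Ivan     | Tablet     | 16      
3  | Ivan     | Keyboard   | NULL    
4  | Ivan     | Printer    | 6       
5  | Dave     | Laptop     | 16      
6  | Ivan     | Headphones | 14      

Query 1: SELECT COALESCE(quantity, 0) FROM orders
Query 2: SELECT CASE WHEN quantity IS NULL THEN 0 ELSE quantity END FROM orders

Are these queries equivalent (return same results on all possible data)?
Yes, equivalent

Both queries return: [(0,), (3,), (6,), (14,), (16,), (16,)]

Reason: COALESCE vs CASE for NULL handling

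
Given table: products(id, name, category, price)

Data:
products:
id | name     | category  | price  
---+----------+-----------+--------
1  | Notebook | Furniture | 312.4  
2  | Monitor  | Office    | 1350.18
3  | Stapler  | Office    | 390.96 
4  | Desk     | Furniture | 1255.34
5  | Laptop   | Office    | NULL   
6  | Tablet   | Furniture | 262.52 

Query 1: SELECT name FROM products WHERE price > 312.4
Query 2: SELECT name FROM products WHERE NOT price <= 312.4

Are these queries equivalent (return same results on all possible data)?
Yes, equivalent

Both queries return: [('Desk',), ('Monitor',), ('Stapler',)]

Reason: Both filter price > 312.4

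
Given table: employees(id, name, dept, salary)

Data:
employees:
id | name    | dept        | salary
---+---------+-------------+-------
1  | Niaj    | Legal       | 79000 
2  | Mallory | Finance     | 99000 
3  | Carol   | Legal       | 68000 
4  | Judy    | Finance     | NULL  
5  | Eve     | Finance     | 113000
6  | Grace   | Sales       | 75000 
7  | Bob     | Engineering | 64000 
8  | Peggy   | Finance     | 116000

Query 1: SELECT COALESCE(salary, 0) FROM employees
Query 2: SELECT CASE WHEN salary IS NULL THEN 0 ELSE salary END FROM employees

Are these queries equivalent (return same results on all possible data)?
Yes, equivalent

Both queries return: [(0,), (64000,), (68000,), (75000,), (79000,), (99000,), (113000,), (116000,)]

Reason: COALESCE vs CASE for NULL handling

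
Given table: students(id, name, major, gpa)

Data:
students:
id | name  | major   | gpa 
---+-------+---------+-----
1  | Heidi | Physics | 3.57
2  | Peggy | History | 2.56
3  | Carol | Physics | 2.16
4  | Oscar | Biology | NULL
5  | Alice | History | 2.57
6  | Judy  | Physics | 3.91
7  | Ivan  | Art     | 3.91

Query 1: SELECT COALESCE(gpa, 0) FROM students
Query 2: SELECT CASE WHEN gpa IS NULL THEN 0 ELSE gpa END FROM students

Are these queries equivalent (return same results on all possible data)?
Yes, equivalent

Both queries return: [(0,), (2.16,), (2.56,), (2.57,), (3.57,), (3.91,), (3.91,)]

Reason: COALESCE vs CASE for NULL handling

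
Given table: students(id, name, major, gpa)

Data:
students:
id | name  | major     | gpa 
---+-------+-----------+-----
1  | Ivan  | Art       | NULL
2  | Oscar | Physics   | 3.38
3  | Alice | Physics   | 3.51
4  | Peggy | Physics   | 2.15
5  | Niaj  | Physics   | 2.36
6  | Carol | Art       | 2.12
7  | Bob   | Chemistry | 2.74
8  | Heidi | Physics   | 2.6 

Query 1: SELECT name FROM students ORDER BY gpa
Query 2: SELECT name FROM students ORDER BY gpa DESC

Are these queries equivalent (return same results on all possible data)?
No, not equivalent

Query 1 returns: [('Ivan',), ('Carol',), ('Peggy',), ('Niaj',), ('Heidi',), ('Bob',), ('Oscar',), ('Alice',)]
Query 2 returns: [('Alice',), ('Oscar',), ('Bob',), ('Heidi',), ('Niaj',), ('Peggy',), ('Carol',), ('Ivan',)]

Reason: ASC vs DESC gives opposite ordering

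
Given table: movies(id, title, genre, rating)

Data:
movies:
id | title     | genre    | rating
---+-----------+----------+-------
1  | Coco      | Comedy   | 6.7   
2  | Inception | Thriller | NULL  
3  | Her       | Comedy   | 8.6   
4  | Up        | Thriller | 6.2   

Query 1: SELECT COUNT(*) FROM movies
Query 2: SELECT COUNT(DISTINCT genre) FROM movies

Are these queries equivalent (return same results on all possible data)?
No, not equivalent

Query 1 returns: [(4,)]
Query 2 returns: [(2,)]

Reason: COUNT(*) counts rows, COUNT(DISTINCT genre) counts unique genres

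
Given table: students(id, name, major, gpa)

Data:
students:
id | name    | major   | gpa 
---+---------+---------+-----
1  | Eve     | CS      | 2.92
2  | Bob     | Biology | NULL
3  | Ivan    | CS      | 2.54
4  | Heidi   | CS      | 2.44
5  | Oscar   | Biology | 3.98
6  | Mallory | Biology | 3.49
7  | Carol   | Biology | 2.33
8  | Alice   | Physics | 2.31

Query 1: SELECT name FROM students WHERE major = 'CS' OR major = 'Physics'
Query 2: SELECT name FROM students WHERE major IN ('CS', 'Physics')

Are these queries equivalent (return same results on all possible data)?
Yes, equivalent

Both queries return: [('Alice',), ('Eve',), ('Heidi',), ('Ivan',)]

Reason: OR vs IN are equivalent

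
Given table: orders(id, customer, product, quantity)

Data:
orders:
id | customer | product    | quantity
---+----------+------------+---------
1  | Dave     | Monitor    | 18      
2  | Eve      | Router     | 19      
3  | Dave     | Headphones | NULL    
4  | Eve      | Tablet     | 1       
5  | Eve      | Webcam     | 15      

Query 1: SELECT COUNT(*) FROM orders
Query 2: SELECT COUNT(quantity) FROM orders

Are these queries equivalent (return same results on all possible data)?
No, not equivalent

Query 1 returns: [(5,)]
Query 2 returns: [(4,)]

Reason: COUNT(*) includes NULLs, COUNT(column) excludes them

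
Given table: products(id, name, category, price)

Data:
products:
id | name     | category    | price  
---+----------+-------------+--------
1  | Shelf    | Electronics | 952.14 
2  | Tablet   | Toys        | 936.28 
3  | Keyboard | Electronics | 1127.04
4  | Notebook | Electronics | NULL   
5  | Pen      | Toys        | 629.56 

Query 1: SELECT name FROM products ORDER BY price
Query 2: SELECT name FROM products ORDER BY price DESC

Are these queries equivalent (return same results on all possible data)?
No, not equivalent

Query 1 returns: [('Notebook',), ('Pen',), ('Tablet',), ('Shelf',), ('Keyboard',)]
Query 2 returns: [('Keyboard',), ('Shelf',), ('Tablet',), ('Pen',), ('Notebook',)]

Reason: ASC vs DESC gives opposite ordering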